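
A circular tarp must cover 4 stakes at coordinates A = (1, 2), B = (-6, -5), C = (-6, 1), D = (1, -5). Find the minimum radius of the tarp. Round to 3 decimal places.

The minimum enclosing circle of a finite set is fixed by two of the points (as a diameter) or three (as a circumcircle).
The farthest pair is A–B with squared distance 98. The circle on this segment as diameter has centre (-2.5, -1.5) and r² = 98/4 = 24.5.
Check C: distance² to centre = 18.5 ≤ 24.5, so it lies inside.
All remaining points lie in this disk, and no smaller disk contains both endpoints, so this is the minimum enclosing circle.
r = √(24.5) ≈ 4.950.

4.950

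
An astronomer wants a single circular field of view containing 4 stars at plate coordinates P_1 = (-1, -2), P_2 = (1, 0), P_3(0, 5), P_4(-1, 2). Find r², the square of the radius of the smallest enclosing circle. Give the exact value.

12.5

The farthest pair is P_1–P_3 with squared distance 50. The circle on this segment as diameter has centre (-0.5, 1.5) and r² = 50/4 = 12.5.
Check P_2: distance² to centre = 4.5 ≤ 12.5, so it lies inside.
All remaining points lie in this disk, and no smaller disk contains both endpoints, so this is the minimum enclosing circle.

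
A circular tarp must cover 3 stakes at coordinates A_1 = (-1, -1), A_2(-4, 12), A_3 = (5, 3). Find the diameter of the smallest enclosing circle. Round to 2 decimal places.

13.61

Side lengths²: A_1A_2² = 178, A_1A_3² = 52, A_2A_3² = 162.
Since A_1A_2² = 178 < 162 + 52 = 214, the triangle is acute, so the smallest enclosing circle is the circumcircle.
Circumcentre = (-1.2, 5.8), r² = 46.28.
Diameter = 2r = 2√(46.28) ≈ 13.61.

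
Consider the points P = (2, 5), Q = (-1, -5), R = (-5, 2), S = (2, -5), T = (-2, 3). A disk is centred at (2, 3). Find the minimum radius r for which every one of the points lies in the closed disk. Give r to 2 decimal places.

The required radius is the distance from (2, 3) to the farthest point.
Squared distances: 4, 73, 50, 64, 16.
Maximum is 73, attained at Q.
r = √73 ≈ 8.54.

8.54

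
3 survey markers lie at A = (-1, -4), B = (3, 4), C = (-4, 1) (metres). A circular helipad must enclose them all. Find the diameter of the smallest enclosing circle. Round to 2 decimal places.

9.03

Side lengths²: AB² = 80, AC² = 34, BC² = 58.
Since AB² = 80 < 58 + 34 = 92, the triangle is acute, so the smallest enclosing circle is the circumcircle.
Circumcentre = (5/11, 3/11), r² = 2465/121.
Diameter = 2r = 2√(2465/121) ≈ 9.03.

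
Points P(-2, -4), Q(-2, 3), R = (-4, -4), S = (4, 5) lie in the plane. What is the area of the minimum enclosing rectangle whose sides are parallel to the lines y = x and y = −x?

In coordinates u = x + y, v = x − y the rectangle is axis-aligned; the map (x,y)→(u,v) scales areas by 2.
u-values: -6, 1, -8, 9; range = 9 − (-8) = 17.
v-values: 2, -5, 0, -1; range = 2 − (-5) = 7.
Area = (17 × 7) / 2 = 59.5.

59.5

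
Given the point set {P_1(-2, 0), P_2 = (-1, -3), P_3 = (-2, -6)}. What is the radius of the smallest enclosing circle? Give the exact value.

3

Side lengths²: P_1P_2² = 10, P_1P_3² = 36, P_2P_3² = 10.
Since P_1P_3² = 36 ≥ 10 + 10 = 20, the angle opposite P_1P_3 is not acute, so the smallest enclosing circle has P_1P_3 as diameter.
Centre = midpoint of P_1P_3 = (-2, -3), r² = 36/4 = 9.
r = √9 = 3.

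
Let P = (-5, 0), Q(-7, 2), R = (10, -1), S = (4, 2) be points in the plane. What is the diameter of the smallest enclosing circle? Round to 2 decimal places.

17.26

A smallest enclosing disk is always determined by at most three of the input points on its boundary.
The farthest pair is Q–R with squared distance 298. The circle on this segment as diameter has centre (1.5, 0.5) and r² = 298/4 = 74.5.
Check P: distance² to centre = 42.5 ≤ 74.5, so it lies inside.
All remaining points lie in this disk, and no smaller disk contains both endpoints, so this is the minimum enclosing circle.
Diameter = 2r = 2√(74.5) ≈ 17.26.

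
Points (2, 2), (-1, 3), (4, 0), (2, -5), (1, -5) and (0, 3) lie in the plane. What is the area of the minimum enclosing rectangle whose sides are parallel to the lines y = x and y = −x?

In coordinates u = x + y, v = x − y the rectangle is axis-aligned; the map (x,y)→(u,v) scales areas by 2.
u-values: 4, 2, 4, -3, -4, 3; range = 4 − (-4) = 8.
v-values: 0, -4, 4, 7, 6, -3; range = 7 − (-4) = 11.
Area = (8 × 11) / 2 = 44.

44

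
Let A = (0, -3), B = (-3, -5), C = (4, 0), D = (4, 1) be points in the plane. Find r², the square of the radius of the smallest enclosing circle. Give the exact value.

A smallest enclosing disk is always determined by at most three of the input points on its boundary.
The farthest pair is B–D with squared distance 85. The circle on this segment as diameter has centre (0.5, -2) and r² = 85/4 = 21.25.
Check A: distance² to centre = 1.25 ≤ 21.25, so it lies inside.
All remaining points lie in this disk, and no smaller disk contains both endpoints, so this is the minimum enclosing circle.

21.25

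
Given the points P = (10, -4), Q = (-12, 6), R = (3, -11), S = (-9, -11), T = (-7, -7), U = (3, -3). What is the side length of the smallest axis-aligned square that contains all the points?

22

The bounding box has width 22 and height 17.
An axis-aligned square enclosing the set must have side ≥ max(width, height).
So the minimum side is max(22, 17) = 22.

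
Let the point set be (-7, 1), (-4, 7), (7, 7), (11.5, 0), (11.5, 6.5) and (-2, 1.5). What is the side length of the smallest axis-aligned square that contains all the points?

The bounding box has width 18.5 and height 7.
An axis-aligned square enclosing the set must have side ≥ max(width, height).
So the minimum side is max(18.5, 7) = 18.5.

18.5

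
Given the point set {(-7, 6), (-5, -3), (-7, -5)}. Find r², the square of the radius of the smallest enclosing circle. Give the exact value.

30.25

Call the three points A, B, C in the order given.
Side lengths²: AB² = 85, AC² = 121, BC² = 8.
Since AC² = 121 ≥ 85 + 8 = 93, the angle opposite AC is not acute, so the smallest enclosing circle has AC as diameter.
Centre = midpoint of AC = (-7, 0.5), r² = 121/4 = 30.25.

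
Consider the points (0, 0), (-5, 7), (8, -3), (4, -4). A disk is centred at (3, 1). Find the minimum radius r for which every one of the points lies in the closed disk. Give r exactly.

The required radius is the distance from (3, 1) to the farthest point.
Squared distances: 10, 100, 41, 26.
Maximum is 100, attained at (-5, 7).
r = √100 = 10.

10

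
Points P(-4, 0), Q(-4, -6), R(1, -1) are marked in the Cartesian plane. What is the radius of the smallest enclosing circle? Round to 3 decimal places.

3.606

Side lengths²: PQ² = 36, PR² = 26, QR² = 50.
Since QR² = 50 < 36 + 26 = 62, the triangle is acute, so the smallest enclosing circle is the circumcircle.
Circumcentre = (-2, -3), r² = 13.
r = √13 ≈ 3.606.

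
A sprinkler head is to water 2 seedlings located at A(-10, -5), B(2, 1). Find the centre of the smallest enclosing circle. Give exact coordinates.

The smallest circle enclosing two points has them as diameter endpoints.
Centre = midpoint = (-4, -2); r² = |AB|²/4 = 180/4 = 45.
Centre = (-4, -2).

(-4, -2)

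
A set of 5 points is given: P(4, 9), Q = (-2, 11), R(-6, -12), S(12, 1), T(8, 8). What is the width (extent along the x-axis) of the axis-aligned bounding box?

18

max x = 12, min x = -6, so width = 18.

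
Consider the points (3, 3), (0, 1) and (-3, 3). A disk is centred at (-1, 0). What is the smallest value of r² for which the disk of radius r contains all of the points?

25

The required radius is the distance from (-1, 0) to the farthest point.
Squared distances: 25, 2, 13.
Maximum is 25, attained at (3, 3).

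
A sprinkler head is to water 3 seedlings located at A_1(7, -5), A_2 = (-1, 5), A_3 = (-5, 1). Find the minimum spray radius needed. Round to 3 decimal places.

6.749

Side lengths²: A_1A_2² = 164, A_1A_3² = 180, A_2A_3² = 32.
Since A_1A_3² = 180 < 164 + 32 = 196, the triangle is acute, so the smallest enclosing circle is the circumcircle.
Circumcentre = (4/3, -4/3), r² = 410/9.
r = √(410/9) ≈ 6.749.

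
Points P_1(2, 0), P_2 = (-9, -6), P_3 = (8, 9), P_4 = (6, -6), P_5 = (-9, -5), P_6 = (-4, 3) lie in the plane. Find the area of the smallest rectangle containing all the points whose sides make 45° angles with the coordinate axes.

304

In coordinates u = x + y, v = x − y the rectangle is axis-aligned; the map (x,y)→(u,v) scales areas by 2.
u-values: 2, -15, 17, 0, -14, -1; range = 17 − (-15) = 32.
v-values: 2, -3, -1, 12, -4, -7; range = 12 − (-7) = 19.
Area = (32 × 19) / 2 = 304.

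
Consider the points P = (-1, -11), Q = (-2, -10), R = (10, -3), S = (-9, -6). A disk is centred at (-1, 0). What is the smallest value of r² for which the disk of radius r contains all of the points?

130

The required radius is the distance from (-1, 0) to the farthest point.
Squared distances: 121, 101, 130, 100.
Maximum is 130, attained at R.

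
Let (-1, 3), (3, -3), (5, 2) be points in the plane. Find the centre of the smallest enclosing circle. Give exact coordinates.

Call the three points A, B, C in the order given.
Side lengths²: AB² = 52, AC² = 37, BC² = 29.
Since AB² = 52 < 37 + 29 = 66, the triangle is acute, so the smallest enclosing circle is the circumcircle.
Circumcentre = (1.65625, 0.4375), r² = 13.6220703125.
Centre = (1.65625, 0.4375).

(1.65625, 0.4375)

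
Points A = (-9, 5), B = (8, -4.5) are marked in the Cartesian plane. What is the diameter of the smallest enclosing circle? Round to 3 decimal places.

19.474

The smallest circle enclosing two points has them as diameter endpoints.
Centre = midpoint = (-0.5, 0.25); r² = |AB|²/4 = 379.25/4 = 94.8125.
Diameter = 2r = 2√(94.8125) ≈ 19.474.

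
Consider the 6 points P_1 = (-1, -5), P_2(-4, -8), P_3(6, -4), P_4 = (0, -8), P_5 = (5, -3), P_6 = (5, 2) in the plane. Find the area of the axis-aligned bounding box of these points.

100

x ranges over [-4, 6], width 10.
y ranges over [-8, 2], height 10.
Area = 10 × 10 = 100.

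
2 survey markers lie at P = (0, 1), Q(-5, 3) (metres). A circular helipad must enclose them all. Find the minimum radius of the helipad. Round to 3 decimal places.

2.693

The smallest circle enclosing two points has them as diameter endpoints.
Centre = midpoint = (-2.5, 2); r² = |PQ|²/4 = 29/4 = 7.25.
r = √(7.25) ≈ 2.693.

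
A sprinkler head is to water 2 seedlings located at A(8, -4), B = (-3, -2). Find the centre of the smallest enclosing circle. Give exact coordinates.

The smallest circle enclosing two points has them as diameter endpoints.
Centre = midpoint = (2.5, -3); r² = |AB|²/4 = 125/4 = 31.25.
Centre = (2.5, -3).

(2.5, -3)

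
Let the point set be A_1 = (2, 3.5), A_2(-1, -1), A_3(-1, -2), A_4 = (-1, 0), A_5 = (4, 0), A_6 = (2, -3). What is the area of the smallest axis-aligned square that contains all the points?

The bounding box has width 5 and height 6.5.
An axis-aligned square enclosing the set must have side ≥ max(width, height).
So the minimum side is max(5, 6.5) = 6.5.
Area = 6.5² = 42.25.

42.25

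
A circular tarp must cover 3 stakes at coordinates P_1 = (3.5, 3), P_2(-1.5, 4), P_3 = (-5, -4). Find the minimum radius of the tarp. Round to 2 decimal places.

5.51

Side lengths²: P_1P_2² = 26, P_1P_3² = 121.25, P_2P_3² = 76.25.
Since P_1P_3² = 121.25 ≥ 76.25 + 26 = 102.25, the angle opposite P_1P_3 is not acute, so the smallest enclosing circle has P_1P_3 as diameter.
Centre = midpoint of P_1P_3 = (-0.75, -0.5), r² = 121.25/4 = 30.3125.
r = √(30.3125) ≈ 5.51.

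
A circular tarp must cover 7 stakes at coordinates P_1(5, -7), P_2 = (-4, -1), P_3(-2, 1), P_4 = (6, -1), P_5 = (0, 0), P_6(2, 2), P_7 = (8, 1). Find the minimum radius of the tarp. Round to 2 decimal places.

By Welzl's lemma the MEC is supported by two points (diametrically opposite) or three points (on a circumcircle).
The minimum enclosing circle is determined by three boundary points: P_1, P_2, P_7.
Their circumcentre is (67/30, -1.4) with r² = 35113/900.
The farthest remaining point P_3 is at distance² 21313/900 ≤ 35113/900.
r = √(35113/900) ≈ 6.25.

6.25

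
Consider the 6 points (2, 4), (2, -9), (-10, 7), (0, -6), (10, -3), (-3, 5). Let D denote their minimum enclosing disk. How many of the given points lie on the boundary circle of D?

A smallest enclosing disk is always determined by at most three of the input points on its boundary.
The farthest pair is (-10, 7)–(10, -3) with squared distance 500. The circle on this segment as diameter has centre (0, 2) and r² = 500/4 = 125.
Check (2, 4): distance² to centre = 8 ≤ 125, so it lies inside.
All remaining points lie in this disk, and no smaller disk contains both endpoints, so this is the minimum enclosing circle.
The points at distance exactly r from the centre are (2, -9), (-10, 7), (10, -3) — 3 points.

3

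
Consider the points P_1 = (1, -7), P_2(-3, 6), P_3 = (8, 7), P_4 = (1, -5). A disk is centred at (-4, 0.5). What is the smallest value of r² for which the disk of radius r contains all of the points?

186.25

The required radius is the distance from (-4, 0.5) to the farthest point.
Squared distances: 81.25, 31.25, 186.25, 55.25.
Maximum is 186.25, attained at P_3.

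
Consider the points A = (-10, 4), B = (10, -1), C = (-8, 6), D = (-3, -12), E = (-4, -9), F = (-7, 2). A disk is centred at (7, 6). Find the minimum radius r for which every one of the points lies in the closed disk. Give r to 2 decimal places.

The required radius is the distance from (7, 6) to the farthest point.
Squared distances: 293, 58, 225, 424, 346, 212.
Maximum is 424, attained at D.
r = √424 ≈ 20.59.

20.59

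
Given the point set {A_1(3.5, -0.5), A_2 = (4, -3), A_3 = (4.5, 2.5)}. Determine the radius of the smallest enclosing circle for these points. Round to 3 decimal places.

2.761

Side lengths²: A_1A_2² = 6.5, A_1A_3² = 10, A_2A_3² = 30.5.
Since A_2A_3² = 30.5 ≥ 10 + 6.5 = 16.5, the angle opposite A_2A_3 is not acute, so the smallest enclosing circle has A_2A_3 as diameter.
Centre = midpoint of A_2A_3 = (4.25, -0.25), r² = 30.5/4 = 7.625.
r = √(7.625) ≈ 2.761.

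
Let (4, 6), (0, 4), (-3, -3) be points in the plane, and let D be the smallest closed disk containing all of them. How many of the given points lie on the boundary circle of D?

2

Call the three points A, B, C in the order given.
Side lengths²: AB² = 20, AC² = 130, BC² = 58.
Since AC² = 130 ≥ 58 + 20 = 78, the angle opposite AC is not acute, so the smallest enclosing circle has AC as diameter.
Centre = midpoint of AC = (0.5, 1.5), r² = 130/4 = 32.5.
The points at distance exactly r from the centre are (4, 6), (-3, -3) — 2 points.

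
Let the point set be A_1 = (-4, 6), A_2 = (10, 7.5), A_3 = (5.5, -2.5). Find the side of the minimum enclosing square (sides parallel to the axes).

The bounding box has width 14 and height 10.
An axis-aligned square enclosing the set must have side ≥ max(width, height).
So the minimum side is max(14, 10) = 14.

14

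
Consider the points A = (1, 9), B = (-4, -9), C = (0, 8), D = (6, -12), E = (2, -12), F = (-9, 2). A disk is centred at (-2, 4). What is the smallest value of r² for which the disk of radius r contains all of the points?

320

The required radius is the distance from (-2, 4) to the farthest point.
Squared distances: 34, 173, 20, 320, 272, 53.
Maximum is 320, attained at D.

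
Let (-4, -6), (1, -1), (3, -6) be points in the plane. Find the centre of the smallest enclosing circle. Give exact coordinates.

Call the three points A, B, C in the order given.
Side lengths²: AB² = 50, AC² = 49, BC² = 29.
Since AB² = 50 < 49 + 29 = 78, the triangle is acute, so the smallest enclosing circle is the circumcircle.
Circumcentre = (-0.5, -4.5), r² = 14.5.
Centre = (-0.5, -4.5).

(-0.5, -4.5)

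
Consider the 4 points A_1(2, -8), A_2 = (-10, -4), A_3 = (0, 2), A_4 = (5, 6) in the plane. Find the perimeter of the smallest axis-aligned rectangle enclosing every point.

Width = max x − min x = 5 − (-10) = 15.
Height = max y − min y = 6 − (-8) = 14.
Perimeter = 2(15 + 14) = 58.

58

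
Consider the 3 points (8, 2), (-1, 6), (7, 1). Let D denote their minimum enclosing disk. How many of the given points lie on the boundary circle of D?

2

Call the three points A, B, C in the order given.
Side lengths²: AB² = 97, AC² = 2, BC² = 89.
Since AB² = 97 ≥ 89 + 2 = 91, the angle opposite AB is not acute, so the smallest enclosing circle has AB as diameter.
Centre = midpoint of AB = (3.5, 4), r² = 97/4 = 24.25.
The points at distance exactly r from the centre are (8, 2), (-1, 6) — 2 points.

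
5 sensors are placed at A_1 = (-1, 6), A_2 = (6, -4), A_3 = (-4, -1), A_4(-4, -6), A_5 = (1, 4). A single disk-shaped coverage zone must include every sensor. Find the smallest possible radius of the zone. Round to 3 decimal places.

6.753

The minimum enclosing circle of a finite set is fixed by two of the points (as a diameter) or three (as a circumcircle).
The minimum enclosing circle is determined by three boundary points: A_1, A_2, A_4.
Their circumcentre is (5/38, -25/38) with r² = 32929/722.
The farthest remaining point A_5 is at distance² 16209/722 ≤ 32929/722.
r = √(32929/722) ≈ 6.753.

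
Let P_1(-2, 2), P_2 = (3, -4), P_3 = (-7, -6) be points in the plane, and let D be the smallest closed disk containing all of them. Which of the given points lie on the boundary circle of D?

P_1, P_2, P_3

Side lengths²: P_1P_2² = 61, P_1P_3² = 89, P_2P_3² = 104.
Since P_2P_3² = 104 < 89 + 61 = 150, the triangle is acute, so the smallest enclosing circle is the circumcircle.
Circumcentre = (-163/70, -47/14), r² = 70577/2450.
The points at distance exactly r from the centre are P_1, P_2, P_3 — 3 points.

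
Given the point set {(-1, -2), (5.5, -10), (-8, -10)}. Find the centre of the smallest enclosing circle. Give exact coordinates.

(-1.25, -8.84375)

Call the three points A, B, C in the order given.
Side lengths²: AB² = 106.25, AC² = 113, BC² = 182.25.
Since BC² = 182.25 < 113 + 106.25 = 219.25, the triangle is acute, so the smallest enclosing circle is the circumcircle.
Circumcentre = (-1.25, -8.84375), r² = 46.8994140625.
Centre = (-1.25, -8.84375).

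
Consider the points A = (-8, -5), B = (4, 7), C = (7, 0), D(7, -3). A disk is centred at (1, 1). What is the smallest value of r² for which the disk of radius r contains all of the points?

117

The required radius is the distance from (1, 1) to the farthest point.
Squared distances: 117, 45, 37, 52.
Maximum is 117, attained at A.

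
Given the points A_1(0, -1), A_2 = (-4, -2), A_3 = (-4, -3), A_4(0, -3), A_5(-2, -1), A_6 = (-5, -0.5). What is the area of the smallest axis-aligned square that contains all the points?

The bounding box has width 5 and height 2.5.
An axis-aligned square enclosing the set must have side ≥ max(width, height).
So the minimum side is max(5, 2.5) = 5.
Area = 5² = 25.

25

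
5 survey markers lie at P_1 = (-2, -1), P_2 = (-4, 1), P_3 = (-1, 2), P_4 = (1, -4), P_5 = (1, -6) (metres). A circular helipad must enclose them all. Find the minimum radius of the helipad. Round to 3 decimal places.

4.314

A smallest enclosing disk is always determined by at most three of the input points on its boundary.
The minimum enclosing circle is determined by three boundary points: P_2, P_3, P_5.
Their circumcentre is (-16/13, -30/13) with r² = 3145/169.
The farthest remaining point P_4 is at distance² 1325/169 ≤ 3145/169.
r = √(3145/169) ≈ 4.314.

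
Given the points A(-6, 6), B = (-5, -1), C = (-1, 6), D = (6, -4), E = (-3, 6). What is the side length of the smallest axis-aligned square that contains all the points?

12

The bounding box has width 12 and height 10.
An axis-aligned square enclosing the set must have side ≥ max(width, height).
So the minimum side is max(12, 10) = 12.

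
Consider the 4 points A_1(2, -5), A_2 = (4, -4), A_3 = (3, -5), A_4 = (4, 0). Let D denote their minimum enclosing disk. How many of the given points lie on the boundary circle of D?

The farthest pair is A_1–A_4 with squared distance 29. The circle on this segment as diameter has centre (3, -2.5) and r² = 29/4 = 7.25.
Check A_2: distance² to centre = 3.25 ≤ 7.25, so it lies inside.
All remaining points lie in this disk, and no smaller disk contains both endpoints, so this is the minimum enclosing circle.
The points at distance exactly r from the centre are A_1, A_4 — 2 points.

2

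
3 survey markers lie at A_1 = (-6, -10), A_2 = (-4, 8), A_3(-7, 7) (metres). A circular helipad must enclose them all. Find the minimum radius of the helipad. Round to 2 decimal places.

Side lengths²: A_1A_2² = 328, A_1A_3² = 290, A_2A_3² = 10.
Since A_1A_2² = 328 ≥ 290 + 10 = 300, the angle opposite A_1A_2 is not acute, so the smallest enclosing circle has A_1A_2 as diameter.
Centre = midpoint of A_1A_2 = (-5, -1), r² = 328/4 = 82.
r = √82 ≈ 9.06.

9.06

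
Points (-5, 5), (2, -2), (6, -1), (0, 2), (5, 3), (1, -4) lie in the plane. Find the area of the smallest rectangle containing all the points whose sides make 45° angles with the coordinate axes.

In coordinates u = x + y, v = x − y the rectangle is axis-aligned; the map (x,y)→(u,v) scales areas by 2.
u-values: 0, 0, 5, 2, 8, -3; range = 8 − (-3) = 11.
v-values: -10, 4, 7, -2, 2, 5; range = 7 − (-10) = 17.
Area = (11 × 17) / 2 = 93.5.

93.5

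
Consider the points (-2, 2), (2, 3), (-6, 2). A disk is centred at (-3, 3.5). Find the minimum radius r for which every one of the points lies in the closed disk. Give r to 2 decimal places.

The required radius is the distance from (-3, 3.5) to the farthest point.
Squared distances: 3.25, 25.25, 11.25.
Maximum is 25.25, attained at (2, 3).
r = √(25.25) ≈ 5.02.

5.02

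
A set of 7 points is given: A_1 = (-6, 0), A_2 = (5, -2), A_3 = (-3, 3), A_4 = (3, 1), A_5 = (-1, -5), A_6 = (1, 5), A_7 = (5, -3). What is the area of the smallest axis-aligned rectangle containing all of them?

110

x ranges over [-6, 5], width 11.
y ranges over [-5, 5], height 10.
Area = 11 × 10 = 110.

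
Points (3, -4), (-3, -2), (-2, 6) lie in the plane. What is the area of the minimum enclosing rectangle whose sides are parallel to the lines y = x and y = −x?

In coordinates u = x + y, v = x − y the rectangle is axis-aligned; the map (x,y)→(u,v) scales areas by 2.
u-values: -1, -5, 4; range = 4 − (-5) = 9.
v-values: 7, -1, -8; range = 7 − (-8) = 15.
Area = (9 × 15) / 2 = 67.5.

67.5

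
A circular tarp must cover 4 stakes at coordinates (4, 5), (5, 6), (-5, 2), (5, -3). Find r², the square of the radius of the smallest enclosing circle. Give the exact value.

36.25

The minimum enclosing circle is determined by three boundary points: (5, 6), (-5, 2), (5, -3).
Their circumcentre is (1, 1.5) with r² = 36.25.
The farthest remaining point (4, 5) is at distance² 21.25 ≤ 36.25.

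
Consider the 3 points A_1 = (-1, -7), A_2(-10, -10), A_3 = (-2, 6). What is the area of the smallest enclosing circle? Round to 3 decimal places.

Side lengths²: A_1A_2² = 90, A_1A_3² = 170, A_2A_3² = 320.
Since A_2A_3² = 320 ≥ 170 + 90 = 260, the angle opposite A_2A_3 is not acute, so the smallest enclosing circle has A_2A_3 as diameter.
Centre = midpoint of A_2A_3 = (-6, -2), r² = 320/4 = 80.
Area = π·r² = π·80 ≈ 251.327.

251.327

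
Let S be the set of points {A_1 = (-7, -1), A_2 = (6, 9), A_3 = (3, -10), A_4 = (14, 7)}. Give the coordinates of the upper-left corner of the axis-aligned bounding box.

x-range [-7, 14], y-range [-10, 9].
The upper-left corner is (-7, 9).

(-7, 9)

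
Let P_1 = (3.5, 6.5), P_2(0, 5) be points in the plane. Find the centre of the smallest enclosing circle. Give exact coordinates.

(1.75, 5.75)

The smallest circle enclosing two points has them as diameter endpoints.
Centre = midpoint = (1.75, 5.75); r² = |P_1P_2|²/4 = 14.5/4 = 3.625.
Centre = (1.75, 5.75).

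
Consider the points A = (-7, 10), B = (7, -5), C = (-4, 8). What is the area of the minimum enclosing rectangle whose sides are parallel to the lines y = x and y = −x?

In coordinates u = x + y, v = x − y the rectangle is axis-aligned; the map (x,y)→(u,v) scales areas by 2.
u-values: 3, 2, 4; range = 4 − 2 = 2.
v-values: -17, 12, -12; range = 12 − (-17) = 29.
Area = (2 × 29) / 2 = 29.

29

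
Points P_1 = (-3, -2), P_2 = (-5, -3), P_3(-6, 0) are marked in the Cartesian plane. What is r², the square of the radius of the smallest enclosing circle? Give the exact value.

Side lengths²: P_1P_2² = 5, P_1P_3² = 13, P_2P_3² = 10.
Since P_1P_3² = 13 < 10 + 5 = 15, the triangle is acute, so the smallest enclosing circle is the circumcircle.
Circumcentre = (-65/14, -17/14), r² = 325/98.

325/98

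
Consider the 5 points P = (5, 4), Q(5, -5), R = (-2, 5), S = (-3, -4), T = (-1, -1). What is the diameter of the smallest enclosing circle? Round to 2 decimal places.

By Welzl's lemma the MEC is supported by two points (diametrically opposite) or three points (on a circumcircle).
The farthest pair is Q–R with squared distance 149. The circle on this segment as diameter has centre (1.5, 0) and r² = 149/4 = 37.25.
Check P: distance² to centre = 28.25 ≤ 37.25, so it lies inside.
All remaining points lie in this disk, and no smaller disk contains both endpoints, so this is the minimum enclosing circle.
Diameter = 2r = 2√(37.25) ≈ 12.21.

12.21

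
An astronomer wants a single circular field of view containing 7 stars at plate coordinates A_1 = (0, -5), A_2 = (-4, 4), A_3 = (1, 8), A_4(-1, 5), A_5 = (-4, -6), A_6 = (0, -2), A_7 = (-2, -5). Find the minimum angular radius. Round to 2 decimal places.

7.43

The minimum enclosing circle of a finite set is fixed by two of the points (as a diameter) or three (as a circumcircle).
The farthest pair is A_3–A_5 with squared distance 221. The circle on this segment as diameter has centre (-1.5, 1) and r² = 221/4 = 55.25.
Check A_1: distance² to centre = 38.25 ≤ 55.25, so it lies inside.
All remaining points lie in this disk, and no smaller disk contains both endpoints, so this is the minimum enclosing circle.
r = √(55.25) ≈ 7.43.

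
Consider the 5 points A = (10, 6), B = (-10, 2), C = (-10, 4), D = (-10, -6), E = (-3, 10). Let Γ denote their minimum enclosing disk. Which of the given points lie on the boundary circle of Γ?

A, D

A smallest enclosing disk is always determined by at most three of the input points on its boundary.
The farthest pair is A–D with squared distance 544. The circle on this segment as diameter has centre (0, 0) and r² = 544/4 = 136.
Check B: distance² to centre = 104 ≤ 136, so it lies inside.
All remaining points lie in this disk, and no smaller disk contains both endpoints, so this is the minimum enclosing circle.
The points at distance exactly r from the centre are A, D — 2 points.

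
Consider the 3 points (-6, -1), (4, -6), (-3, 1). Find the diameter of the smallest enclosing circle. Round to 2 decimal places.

Call the three points A, B, C in the order given.
Side lengths²: AB² = 125, AC² = 13, BC² = 98.
Since AB² = 125 ≥ 98 + 13 = 111, the angle opposite AB is not acute, so the smallest enclosing circle has AB as diameter.
Centre = midpoint of AB = (-1, -3.5), r² = 125/4 = 31.25.
Diameter = 2r = 2√(31.25) ≈ 11.18.

11.18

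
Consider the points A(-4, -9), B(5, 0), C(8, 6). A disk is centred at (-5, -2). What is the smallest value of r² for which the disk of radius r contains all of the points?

233

The required radius is the distance from (-5, -2) to the farthest point.
Squared distances: 50, 104, 233.
Maximum is 233, attained at C.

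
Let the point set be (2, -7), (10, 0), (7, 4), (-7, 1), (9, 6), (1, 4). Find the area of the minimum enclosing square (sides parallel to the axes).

289

The bounding box has width 17 and height 13.
An axis-aligned square enclosing the set must have side ≥ max(width, height).
So the minimum side is max(17, 13) = 17.
Area = 17² = 289.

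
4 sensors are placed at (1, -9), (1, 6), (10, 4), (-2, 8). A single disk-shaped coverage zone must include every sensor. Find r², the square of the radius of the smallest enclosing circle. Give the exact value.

93125/1152

The minimum enclosing circle of a finite set is fixed by two of the points (as a diameter) or three (as a circumcircle).
The minimum enclosing circle is determined by three boundary points: (1, -9), (10, 4), (-2, 8).
Their circumcentre is (95/48, -0.0625) with r² = 93125/1152.
The farthest remaining point (1, 6) is at distance² 43445/1152 ≤ 93125/1152.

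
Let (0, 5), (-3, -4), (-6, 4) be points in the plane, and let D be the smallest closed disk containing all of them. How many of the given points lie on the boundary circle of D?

3

Call the three points A, B, C in the order given.
Side lengths²: AB² = 90, AC² = 37, BC² = 73.
Since AB² = 90 < 73 + 37 = 110, the triangle is acute, so the smallest enclosing circle is the circumcircle.
Circumcentre = (-81/34, 27/34), r² = 13505/578.
The points at distance exactly r from the centre are (0, 5), (-3, -4), (-6, 4) — 3 points.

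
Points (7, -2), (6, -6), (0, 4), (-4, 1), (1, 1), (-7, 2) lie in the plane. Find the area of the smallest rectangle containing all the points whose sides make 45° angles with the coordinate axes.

In coordinates u = x + y, v = x − y the rectangle is axis-aligned; the map (x,y)→(u,v) scales areas by 2.
u-values: 5, 0, 4, -3, 2, -5; range = 5 − (-5) = 10.
v-values: 9, 12, -4, -5, 0, -9; range = 12 − (-9) = 21.
Area = (10 × 21) / 2 = 105.

105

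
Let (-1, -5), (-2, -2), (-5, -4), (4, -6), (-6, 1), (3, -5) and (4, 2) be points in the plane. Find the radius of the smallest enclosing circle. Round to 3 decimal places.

A smallest enclosing disk is always determined by at most three of the input points on its boundary.
The minimum enclosing circle is determined by three boundary points: (4, -6), (-6, 1), (4, 2).
Their circumcentre is (-0.65, -2) with r² = 37.6225.
The farthest remaining point (-5, -4) is at distance² 22.9225 ≤ 37.6225.
r = √(37.6225) ≈ 6.134.

6.134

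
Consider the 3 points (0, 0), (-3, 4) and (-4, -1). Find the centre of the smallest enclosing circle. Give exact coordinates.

Call the three points A, B, C in the order given.
Side lengths²: AB² = 25, AC² = 17, BC² = 26.
Since BC² = 26 < 25 + 17 = 42, the triangle is acute, so the smallest enclosing circle is the circumcircle.
Circumcentre = (-93/38, 49/38), r² = 5525/722.
Centre = (-93/38, 49/38).

(-93/38, 49/38)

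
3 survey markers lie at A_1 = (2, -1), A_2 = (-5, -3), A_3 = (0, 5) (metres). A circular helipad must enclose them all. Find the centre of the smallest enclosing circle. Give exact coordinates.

Side lengths²: A_1A_2² = 53, A_1A_3² = 40, A_2A_3² = 89.
Since A_2A_3² = 89 < 53 + 40 = 93, the triangle is acute, so the smallest enclosing circle is the circumcircle.
Circumcentre = (-107/46, 41/46), r² = 23585/1058.
Centre = (-107/46, 41/46).

(-107/46, 41/46)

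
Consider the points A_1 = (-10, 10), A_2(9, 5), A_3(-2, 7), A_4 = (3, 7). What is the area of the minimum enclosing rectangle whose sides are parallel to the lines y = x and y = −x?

168

In coordinates u = x + y, v = x − y the rectangle is axis-aligned; the map (x,y)→(u,v) scales areas by 2.
u-values: 0, 14, 5, 10; range = 14 − 0 = 14.
v-values: -20, 4, -9, -4; range = 4 − (-20) = 24.
Area = (14 × 24) / 2 = 168.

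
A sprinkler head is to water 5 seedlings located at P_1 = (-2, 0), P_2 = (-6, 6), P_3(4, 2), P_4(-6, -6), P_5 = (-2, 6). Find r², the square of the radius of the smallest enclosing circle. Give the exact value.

47.56

By Welzl's lemma the MEC is supported by two points (diametrically opposite) or three points (on a circumcircle).
The minimum enclosing circle is determined by three boundary points: P_2, P_3, P_4.
Their circumcentre is (-2.6, 0) with r² = 47.56.
The farthest remaining point P_5 is at distance² 36.36 ≤ 47.56.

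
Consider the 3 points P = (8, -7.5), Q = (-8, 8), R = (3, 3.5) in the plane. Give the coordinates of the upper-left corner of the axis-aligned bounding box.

x-range [-8, 8], y-range [-7.5, 8].
The upper-left corner is (-8, 8).

(-8, 8)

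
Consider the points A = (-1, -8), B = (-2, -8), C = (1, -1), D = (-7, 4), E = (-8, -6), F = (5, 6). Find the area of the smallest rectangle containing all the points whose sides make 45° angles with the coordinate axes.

225

In coordinates u = x + y, v = x − y the rectangle is axis-aligned; the map (x,y)→(u,v) scales areas by 2.
u-values: -9, -10, 0, -3, -14, 11; range = 11 − (-14) = 25.
v-values: 7, 6, 2, -11, -2, -1; range = 7 − (-11) = 18.
Area = (25 × 18) / 2 = 225.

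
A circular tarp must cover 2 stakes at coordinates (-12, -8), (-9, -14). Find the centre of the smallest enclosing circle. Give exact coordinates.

(-10.5, -11)

The smallest circle enclosing two points has them as diameter endpoints.
Centre = midpoint = (-10.5, -11); r² = |(-12, -8)−(-9, -14)|²/4 = 45/4 = 11.25.
Centre = (-10.5, -11).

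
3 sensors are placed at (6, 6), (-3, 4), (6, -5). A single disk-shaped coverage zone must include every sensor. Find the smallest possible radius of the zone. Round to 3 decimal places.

6.519

Call the three points A, B, C in the order given.
Side lengths²: AB² = 85, AC² = 121, BC² = 162.
Since BC² = 162 < 121 + 85 = 206, the triangle is acute, so the smallest enclosing circle is the circumcircle.
Circumcentre = (2.5, 0.5), r² = 42.5.
r = √(42.5) ≈ 6.519.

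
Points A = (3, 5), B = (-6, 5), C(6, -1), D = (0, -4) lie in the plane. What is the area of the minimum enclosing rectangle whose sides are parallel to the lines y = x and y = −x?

108

In coordinates u = x + y, v = x − y the rectangle is axis-aligned; the map (x,y)→(u,v) scales areas by 2.
u-values: 8, -1, 5, -4; range = 8 − (-4) = 12.
v-values: -2, -11, 7, 4; range = 7 − (-11) = 18.
Area = (12 × 18) / 2 = 108.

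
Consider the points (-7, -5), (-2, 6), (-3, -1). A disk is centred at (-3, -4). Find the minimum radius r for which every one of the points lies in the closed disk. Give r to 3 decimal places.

10.050

The required radius is the distance from (-3, -4) to the farthest point.
Squared distances: 17, 101, 9.
Maximum is 101, attained at (-2, 6).
r = √101 ≈ 10.050.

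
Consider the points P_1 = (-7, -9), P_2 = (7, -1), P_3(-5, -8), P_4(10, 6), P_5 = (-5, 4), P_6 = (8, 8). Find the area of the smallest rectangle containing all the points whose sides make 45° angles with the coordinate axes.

272

In coordinates u = x + y, v = x − y the rectangle is axis-aligned; the map (x,y)→(u,v) scales areas by 2.
u-values: -16, 6, -13, 16, -1, 16; range = 16 − (-16) = 32.
v-values: 2, 8, 3, 4, -9, 0; range = 8 − (-9) = 17.
Area = (32 × 17) / 2 = 272.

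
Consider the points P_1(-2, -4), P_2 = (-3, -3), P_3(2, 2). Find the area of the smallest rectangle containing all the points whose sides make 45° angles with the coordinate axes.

10

In coordinates u = x + y, v = x − y the rectangle is axis-aligned; the map (x,y)→(u,v) scales areas by 2.
u-values: -6, -6, 4; range = 4 − (-6) = 10.
v-values: 2, 0, 0; range = 2 − 0 = 2.
Area = (10 × 2) / 2 = 10.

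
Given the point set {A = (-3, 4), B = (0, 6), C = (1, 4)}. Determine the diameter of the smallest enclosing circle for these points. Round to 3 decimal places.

Side lengths²: AB² = 13, AC² = 16, BC² = 5.
Since AC² = 16 < 13 + 5 = 18, the triangle is acute, so the smallest enclosing circle is the circumcircle.
Circumcentre = (-1, 4.25), r² = 4.0625.
Diameter = 2r = 2√(4.0625) ≈ 4.031.

4.031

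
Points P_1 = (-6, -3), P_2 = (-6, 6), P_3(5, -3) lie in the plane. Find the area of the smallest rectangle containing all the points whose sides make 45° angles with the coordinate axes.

110

In coordinates u = x + y, v = x − y the rectangle is axis-aligned; the map (x,y)→(u,v) scales areas by 2.
u-values: -9, 0, 2; range = 2 − (-9) = 11.
v-values: -3, -12, 8; range = 8 − (-12) = 20.
Area = (11 × 20) / 2 = 110.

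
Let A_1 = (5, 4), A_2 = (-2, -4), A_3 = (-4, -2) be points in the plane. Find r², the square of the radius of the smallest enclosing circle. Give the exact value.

29.38

Side lengths²: A_1A_2² = 113, A_1A_3² = 117, A_2A_3² = 8.
Since A_1A_3² = 117 < 113 + 8 = 121, the triangle is acute, so the smallest enclosing circle is the circumcircle.
Circumcentre = (0.7, 0.7), r² = 29.38.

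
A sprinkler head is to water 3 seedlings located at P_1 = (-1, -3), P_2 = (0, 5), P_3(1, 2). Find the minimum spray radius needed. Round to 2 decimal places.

Side lengths²: P_1P_2² = 65, P_1P_3² = 29, P_2P_3² = 10.
Since P_1P_2² = 65 ≥ 29 + 10 = 39, the angle opposite P_1P_2 is not acute, so the smallest enclosing circle has P_1P_2 as diameter.
Centre = midpoint of P_1P_2 = (-0.5, 1), r² = 65/4 = 16.25.
r = √(16.25) ≈ 4.03.

4.03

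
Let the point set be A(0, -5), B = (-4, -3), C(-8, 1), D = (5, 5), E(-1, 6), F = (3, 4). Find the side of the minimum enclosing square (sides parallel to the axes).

The bounding box has width 13 and height 11.
An axis-aligned square enclosing the set must have side ≥ max(width, height).
So the minimum side is max(13, 11) = 13.

13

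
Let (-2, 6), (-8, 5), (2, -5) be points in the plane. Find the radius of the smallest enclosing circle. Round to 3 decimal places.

7.071

Call the three points A, B, C in the order given.
Side lengths²: AB² = 37, AC² = 137, BC² = 200.
Since BC² = 200 ≥ 137 + 37 = 174, the angle opposite BC is not acute, so the smallest enclosing circle has BC as diameter.
Centre = midpoint of BC = (-3, 0), r² = 200/4 = 50.
r = √50 ≈ 7.071.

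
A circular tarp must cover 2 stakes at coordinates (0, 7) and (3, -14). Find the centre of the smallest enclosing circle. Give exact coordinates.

(1.5, -3.5)

The smallest circle enclosing two points has them as diameter endpoints.
Centre = midpoint = (1.5, -3.5); r² = |(0, 7)−(3, -14)|²/4 = 450/4 = 112.5.
Centre = (1.5, -3.5).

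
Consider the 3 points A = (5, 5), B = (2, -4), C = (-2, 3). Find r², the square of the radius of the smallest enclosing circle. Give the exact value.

17225/722

Side lengths²: AB² = 90, AC² = 53, BC² = 65.
Since AB² = 90 < 65 + 53 = 118, the triangle is acute, so the smallest enclosing circle is the circumcircle.
Circumcentre = (91/38, 33/38), r² = 17225/722.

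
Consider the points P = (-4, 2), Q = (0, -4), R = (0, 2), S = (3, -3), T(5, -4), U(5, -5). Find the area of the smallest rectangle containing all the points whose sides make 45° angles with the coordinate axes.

In coordinates u = x + y, v = x − y the rectangle is axis-aligned; the map (x,y)→(u,v) scales areas by 2.
u-values: -2, -4, 2, 0, 1, 0; range = 2 − (-4) = 6.
v-values: -6, 4, -2, 6, 9, 10; range = 10 − (-6) = 16.
Area = (6 × 16) / 2 = 48.

48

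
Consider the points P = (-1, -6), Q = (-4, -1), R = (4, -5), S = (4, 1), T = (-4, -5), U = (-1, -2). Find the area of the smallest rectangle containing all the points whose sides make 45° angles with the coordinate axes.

84

In coordinates u = x + y, v = x − y the rectangle is axis-aligned; the map (x,y)→(u,v) scales areas by 2.
u-values: -7, -5, -1, 5, -9, -3; range = 5 − (-9) = 14.
v-values: 5, -3, 9, 3, 1, 1; range = 9 − (-3) = 12.
Area = (14 × 12) / 2 = 84.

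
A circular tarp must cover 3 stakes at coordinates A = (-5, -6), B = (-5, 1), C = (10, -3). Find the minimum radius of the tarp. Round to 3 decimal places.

7.916

Side lengths²: AB² = 49, AC² = 234, BC² = 241.
Since BC² = 241 < 234 + 49 = 283, the triangle is acute, so the smallest enclosing circle is the circumcircle.
Circumcentre = (2.1, -2.5), r² = 62.66.
r = √(62.66) ≈ 7.916.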